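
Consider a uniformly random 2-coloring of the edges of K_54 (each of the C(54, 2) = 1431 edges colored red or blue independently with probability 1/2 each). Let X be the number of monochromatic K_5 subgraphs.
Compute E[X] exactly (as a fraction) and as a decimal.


Let X = Σ_S X_S over the C(54, 5) = 3162510 subsets S of size 5, where X_S = 1 if the K_5 on S is monochromatic.
For a fixed S, the K_5 on S has C(5, 2) = 10 edges. P[all 10 edges red] = (1/2)^10, and likewise for blue, so P[monochromatic] = 2·(1/2)^10 = 2^{1 − 10} = 1/512.
By linearity: E[X] = C(54, 5) · 2^{1 − 10} = 3162510 · 1/512 = 1581255/256.
Numerically: E[X] ≈ 6176.777.

E[X] = C(54,5)·2^(1−C(5,2)) = 1581255/256 ≈ 6176.777.


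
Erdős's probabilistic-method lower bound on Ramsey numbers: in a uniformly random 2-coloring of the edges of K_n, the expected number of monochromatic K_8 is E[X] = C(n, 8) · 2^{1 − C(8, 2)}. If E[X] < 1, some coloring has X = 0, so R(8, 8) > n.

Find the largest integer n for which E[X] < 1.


We need C(n, 8) · 2^{1 − 28} < 1, i.e. C(n, 8) < 2^{28 − 1} = 134217728.
Check values of n near the boundary:
  n = 39: C(39, 8) = 61523748; 61523748 < 134217728? YES
  n = 40: C(40, 8) = 76904685; 76904685 < 134217728? YES
  n = 41: C(41, 8) = 95548245; 95548245 < 134217728? YES
  n = 42: C(42, 8) = 118030185; 118030185 < 134217728? YES
  n = 43: C(43, 8) = 145008513; 145008513 < 134217728? NO
  n = 44: C(44, 8) = 177232627; 177232627 < 134217728? NO
  n = 45: C(45, 8) = 215553195; 215553195 < 134217728? NO
The largest n with C(n, 8) < 134217728 is n = 42 (where E[X] = 118030185/134217728 ≈ 0.879393). Hence R(8, 8) > 42, i.e. R(8, 8) ≥ 43.

Largest n = 42; hence R(8, 8) > 42.


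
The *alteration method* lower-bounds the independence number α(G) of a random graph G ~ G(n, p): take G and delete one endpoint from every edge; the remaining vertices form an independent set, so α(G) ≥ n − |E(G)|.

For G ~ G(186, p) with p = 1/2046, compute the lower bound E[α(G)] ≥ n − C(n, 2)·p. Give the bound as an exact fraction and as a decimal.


E[|E(G)|] = C(186, 2)·p = 17205 · (1/2046) = 185/22.
E[α(G)] ≥ n − E[|E(G)|] = 186 − 185/22 = 3907/22.
Numerically: ≈ 177.590909.
(This is only a lower bound; the true E[α(G)] may be larger.)

E[α(G)] ≥ 3907/22 ≈ 177.590909.


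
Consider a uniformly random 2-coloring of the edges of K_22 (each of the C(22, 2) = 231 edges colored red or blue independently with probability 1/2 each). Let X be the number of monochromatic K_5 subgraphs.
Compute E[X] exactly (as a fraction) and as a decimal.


Let X = Σ_S X_S over the C(22, 5) = 26334 subsets S of size 5, where X_S = 1 if the K_5 on S is monochromatic.
For a fixed S, the K_5 on S has C(5, 2) = 10 edges. P[all 10 edges red] = (1/2)^10, and likewise for blue, so P[monochromatic] = 2·(1/2)^10 = 2^{1 − 10} = 1/512.
Summing: E[X] = C(22, 5) · 2^{1 − 10} = 26334 · 1/512 = 13167/256.
Numerically: E[X] ≈ 51.4336.

E[X] = C(22,5)·2^(1−C(5,2)) = 13167/256 ≈ 51.4336.


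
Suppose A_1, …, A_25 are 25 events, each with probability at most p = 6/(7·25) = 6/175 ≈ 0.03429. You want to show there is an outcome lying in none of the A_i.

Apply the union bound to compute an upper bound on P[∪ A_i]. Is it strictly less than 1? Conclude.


Union bound: P[∪_{i=1}^{25} A_i] ≤ Σ_i P[A_i] ≤ 25·p = 25·(6/175) = 6/7.
Numerically: 6/7 ≈ 0.85714.
Is 6/7 < 1? YES.
Since P[∪ A_i] ≤ 6/7 < 1, the complement has P[∩ A_i^c] ≥ 1 − 6/7 = 1/7 > 0, so some outcome avoids every A_i.

25·p = 6/7 ≈ 0.85714; existence CERTIFIED by the union bound.


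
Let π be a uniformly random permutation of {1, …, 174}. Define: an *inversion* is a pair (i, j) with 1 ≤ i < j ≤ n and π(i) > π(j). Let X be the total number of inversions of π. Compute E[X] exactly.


Write X = Σ X_I over the C(174, 2) = 15051 pairs i < j, with X_I the indicator of one inversion.
There are 15051 indicators.
For each fixed pair i < j, the values π(i) and π(j) are two distinct elements of {1, …, 174} in uniformly random order; by symmetry P[π(i) > π(j)] = 1/2.
By linearity: E[X] = 15051 · (1/2) = C(174, 2) · (1/2) = 15051/2 = 15051/2 ≈ 7525.500.

E[X] = 15051/2 = 7525.500.


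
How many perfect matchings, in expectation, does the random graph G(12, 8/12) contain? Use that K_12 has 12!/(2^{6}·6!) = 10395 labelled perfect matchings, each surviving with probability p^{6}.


K_12 has 12!/(2^{6}·6!) = 10395 labelled perfect matchings.
For each such perfect matching H, let X_H = 1 if all 6 edges of H are present in G. Then P[X_H = 1] = p^{6} = (2/3)^{6} = 64/729.
By linearity of expectation: E[X] = Σ_H E[X_H] = 10395 · p^{6} = 10395 · 64/729 = 24640/27.
Numerically: E[X] ≈ 912.6.

E[X] = 10395 · (2/3)^{6} = 24640/27 ≈ 912.6.


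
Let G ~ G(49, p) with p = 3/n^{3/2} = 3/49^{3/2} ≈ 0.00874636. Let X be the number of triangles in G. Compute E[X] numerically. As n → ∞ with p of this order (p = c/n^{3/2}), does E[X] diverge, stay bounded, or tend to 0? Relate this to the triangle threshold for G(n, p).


Number of potential triangles: C(49, 3) = 18424.
Each occurs with probability p³ ≈ (0.00874636)³ ≈ 6.69085170e-07.
By linearity: E[X] = C(49, 3)·p³ ≈ 18424 · 6.69085170e-07 ≈ 0.012327.
Since α = 3/2 > 1, p = c/n^{3/2} = o(1/n) is below the triangle threshold p ~ 1/n. Asymptotically E[X] ~ (c³/6)·n^{3(1−α)} = (3³/6)·n^{-1.5} → 0, so by Markov's inequality G has no triangles w.h.p.

E[X] ≈ 0.012327; in regime p = Θ(1/n^{3/2}) E[X] tends to 0 (below the triangle threshold p ~ 1/n).


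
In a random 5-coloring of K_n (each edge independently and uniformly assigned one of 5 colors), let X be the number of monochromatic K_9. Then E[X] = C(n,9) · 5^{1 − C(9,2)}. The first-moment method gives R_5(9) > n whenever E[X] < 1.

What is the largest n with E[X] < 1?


We need C(n, 9) · 5^{1 − 36} < 1, i.e. C(n, 9) < 5^{36 − 1} = 2910383045673370361328125.
Check values of n near the boundary:
  n = 2167: C(2167, 9) = 2855899084841489792706810; 2855899084841489792706810 < 2910383045673370361328125? YES
  n = 2168: C(2168, 9) = 2867804175977929537095120; 2867804175977929537095120 < 2910383045673370361328125? YES
  n = 2169: C(2169, 9) = 2879753360044504243499683; 2879753360044504243499683 < 2910383045673370361328125? YES
  n = 2170: C(2170, 9) = 2891746779868845075610510; 2891746779868845075610510 < 2910383045673370361328125? YES
  n = 2171: C(2171, 9) = 2903784578674959601827205; 2903784578674959601827205 < 2910383045673370361328125? YES
  n = 2172: C(2172, 9) = 2915866900084148060642020; 2915866900084148060642020 < 2910383045673370361328125? NO
  n = 2173: C(2173, 9) = 2927993888115921319674265; 2927993888115921319674265 < 2910383045673370361328125? NO
The largest n with C(n, 9) < 2910383045673370361328125 is n = 2171 (where E[X] = 580756915734991920365441/582076609134674072265625 ≈ 0.9977328). Hence R_5(9) > 2171, i.e. R_5(9) ≥ 2172.

Largest n = 2171; hence R_5(9) > 2171.


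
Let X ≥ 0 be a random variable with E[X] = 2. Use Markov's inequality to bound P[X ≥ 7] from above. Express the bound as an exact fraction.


μ = E[X] = 2, a = 7.
Markov: P[X ≥ 7] ≤ μ/a = (2)/7 = 2/7.
Numerically: ≈ 0.286.
(Since a = 7 > μ = 2.000, the bound 2/7 is < 1 and informative.)

P[X ≥ 7] ≤ 2/7 ≈ 0.286.


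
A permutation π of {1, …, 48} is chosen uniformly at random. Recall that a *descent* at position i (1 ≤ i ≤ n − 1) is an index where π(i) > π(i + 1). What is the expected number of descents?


Write X = Σ X_I over i = 1, …, 47, with X_I the indicator of one descent.
There are 47 indicators.
For each fixed i, the pair (π(i), π(i+1)) is a uniformly random ordered pair of distinct values from {1, …, 48}; by symmetry P[π(i) > π(i+1)] = 1/2.
By linearity: E[X] = 47 · (1/2) = (48 − 1) · (1/2) = 47/2 ≈ 23.50000.

E[X] = 47/2 = 23.50000.


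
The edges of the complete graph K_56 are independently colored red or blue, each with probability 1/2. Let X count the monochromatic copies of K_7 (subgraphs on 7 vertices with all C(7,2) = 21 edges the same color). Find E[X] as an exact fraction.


Let X = Σ_S X_S over the C(56, 7) = 231917400 subsets S of size 7, where X_S = 1 if the K_7 on S is monochromatic.
For a fixed S, the K_7 on S has C(7, 2) = 21 edges. P[all 21 edges red] = (1/2)^21, and likewise for blue, so P[monochromatic] = 2·(1/2)^21 = 2^{1 − 21} = 1/1048576.
Summing: E[X] = C(56, 7) · 2^{1 − 21} = 231917400 · 1/1048576 = 28989675/131072.
Numerically: E[X] ≈ 221.174.

E[X] = C(56,7)·2^(1−C(7,2)) = 28989675/131072 ≈ 221.174.


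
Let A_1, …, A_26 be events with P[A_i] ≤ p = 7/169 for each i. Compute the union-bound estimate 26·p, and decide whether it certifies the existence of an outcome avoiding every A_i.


Union bound: P[∪_{i=1}^{26} A_i] ≤ Σ_i P[A_i] ≤ 26·p = 26·(7/169) = 14/13.
Numerically: 14/13 ≈ 1.076923.
Is 14/13 < 1? NO.
Since the bound 14/13 is ≥ 1, the union bound is uninformative here; it does NOT by itself certify existence.

26·p = 14/13 ≈ 1.076923; existence NOT certified by the union bound.


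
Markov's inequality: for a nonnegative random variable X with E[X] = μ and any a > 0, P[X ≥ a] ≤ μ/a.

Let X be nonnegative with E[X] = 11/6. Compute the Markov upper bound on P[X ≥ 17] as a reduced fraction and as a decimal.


μ = E[X] = 11/6, a = 17.
Markov: P[X ≥ 17] ≤ μ/a = (11/6)/17 = 11/102.
Numerically: ≈ 0.108.
(Since a = 17 > μ = 1.833, the bound 11/102 is < 1 and informative.)

P[X ≥ 17] ≤ 11/102 ≈ 0.108.


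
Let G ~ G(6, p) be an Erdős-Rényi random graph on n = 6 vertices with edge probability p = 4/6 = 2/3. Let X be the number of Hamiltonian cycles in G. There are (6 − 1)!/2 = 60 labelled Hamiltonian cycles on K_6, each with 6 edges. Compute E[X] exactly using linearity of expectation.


K_6 has (6 − 1)!/2 = 60 labelled Hamiltonian cycles.
For each such Hamiltonian cycle H, let X_H = 1 if all 6 edges of H are present in G. Then P[X_H = 1] = p^{6} = (2/3)^{6} = 64/729.
By linearity of expectation: E[X] = Σ_H E[X_H] = 60 · p^{6} = 60 · 64/729 = 1280/243.
Numerically: E[X] ≈ 5.27.

E[X] = 60 · (2/3)^{6} = 1280/243 ≈ 5.27.


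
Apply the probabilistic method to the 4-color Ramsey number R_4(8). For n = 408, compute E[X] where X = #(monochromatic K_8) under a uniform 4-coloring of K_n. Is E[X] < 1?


E[X] = C(408, 8) · 4^{1 − 28} = 17773458424095231 · 4^{−27} = 17773458424095231/18014398509481984.
As a reduced fraction: E[X] = 17773458424095231/18014398509481984 ≈ 0.986625.
Is E[X] < 1? YES.
Since E[X] < 1, there exists a 4-coloring of K_{408} with no monochromatic K_8; hence R_4(8) > 408.

E[X] = 17773458424095231/18014398509481984 ≈ 0.986625; E[X] < 1, so R_4(8) > 408.


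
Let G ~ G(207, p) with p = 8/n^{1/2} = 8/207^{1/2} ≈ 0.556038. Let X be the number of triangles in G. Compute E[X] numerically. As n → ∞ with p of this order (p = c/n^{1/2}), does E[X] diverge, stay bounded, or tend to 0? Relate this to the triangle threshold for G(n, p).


Number of potential triangles: C(207, 3) = 1456935.
Each occurs with probability p³ ≈ (0.556038)³ ≈ 1.71915266e-01.
By linearity: E[X] = C(207, 3)·p³ ≈ 1456935 · 1.71915266e-01 ≈ 250469.367627.
Since α = 1/2 < 1, p = c/n^{1/2} ≫ 1/n is above the triangle threshold p ~ 1/n. Asymptotically E[X] ~ (c³/6)·n^{3(1−α)} = (8³/6)·n^{1.5} → ∞; triangles are abundant w.h.p.

E[X] ≈ 250469.367627; in regime p = Θ(1/n^{1/2}) E[X] diverges (above the triangle threshold p ~ 1/n).


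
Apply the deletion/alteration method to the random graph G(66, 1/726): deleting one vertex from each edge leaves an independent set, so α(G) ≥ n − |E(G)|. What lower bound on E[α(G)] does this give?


E[|E(G)|] = C(66, 2)·p = 2145 · (1/726) = 65/22.
E[α(G)] ≥ n − E[|E(G)|] = 66 − 65/22 = 1387/22.
Numerically: ≈ 63.045455.
(This is only a lower bound; the true E[α(G)] may be larger.)

E[α(G)] ≥ 1387/22 ≈ 63.045455.


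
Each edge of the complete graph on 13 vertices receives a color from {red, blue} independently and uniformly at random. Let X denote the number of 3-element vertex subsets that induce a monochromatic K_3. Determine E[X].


Let X = Σ_S X_S over the C(13, 3) = 286 subsets S of size 3, where X_S = 1 if the K_3 on S is monochromatic.
For a fixed S, the K_3 on S has C(3, 2) = 3 edges. P[all 3 edges red] = (1/2)^3, and likewise for blue, so P[monochromatic] = 2·(1/2)^3 = 2^{1 − 3} = 1/4.
Summing: E[X] = C(13, 3) · 2^{1 − 3} = 286 · 1/4 = 143/2.
Numerically: E[X] ≈ 71.500.

E[X] = C(13,3)·2^(1−C(3,2)) = 143/2 ≈ 71.500.


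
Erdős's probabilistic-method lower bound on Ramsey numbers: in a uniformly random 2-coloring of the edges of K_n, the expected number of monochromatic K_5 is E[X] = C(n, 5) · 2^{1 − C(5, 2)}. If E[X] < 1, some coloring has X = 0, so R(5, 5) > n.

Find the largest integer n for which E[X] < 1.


We need C(n, 5) · 2^{1 − 10} < 1, i.e. C(n, 5) < 2^{10 − 1} = 512.
Check values of n near the boundary:
  n = 6: C(6, 5) = 6; 6 < 512? YES
  n = 7: C(7, 5) = 21; 21 < 512? YES
  n = 8: C(8, 5) = 56; 56 < 512? YES
  n = 9: C(9, 5) = 126; 126 < 512? YES
  n = 10: C(10, 5) = 252; 252 < 512? YES
  n = 11: C(11, 5) = 462; 462 < 512? YES
  n = 12: C(12, 5) = 792; 792 < 512? NO
  n = 13: C(13, 5) = 1287; 1287 < 512? NO
  n = 14: C(14, 5) = 2002; 2002 < 512? NO
The largest n with C(n, 5) < 512 is n = 11 (where E[X] = 231/256 ≈ 0.9023438). Hence R(5, 5) > 11, i.e. R(5, 5) ≥ 12.

Largest n = 11; hence R(5, 5) > 11.


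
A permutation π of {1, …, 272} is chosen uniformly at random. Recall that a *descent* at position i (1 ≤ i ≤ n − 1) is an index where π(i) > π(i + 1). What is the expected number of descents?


Write X = Σ X_I over i = 1, …, 271, with X_I the indicator of one descent.
There are 271 indicators.
For each fixed i, the pair (π(i), π(i+1)) is a uniformly random ordered pair of distinct values from {1, …, 272}; by symmetry P[π(i) > π(i+1)] = 1/2.
By linearity: E[X] = 271 · (1/2) = (272 − 1) · (1/2) = 271/2 ≈ 135.50000.

E[X] = 271/2 = 135.50000.


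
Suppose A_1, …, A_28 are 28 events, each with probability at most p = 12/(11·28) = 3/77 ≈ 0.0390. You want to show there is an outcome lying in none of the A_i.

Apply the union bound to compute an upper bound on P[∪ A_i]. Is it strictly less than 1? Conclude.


Union bound: P[∪_{i=1}^{28} A_i] ≤ Σ_i P[A_i] ≤ 28·p = 28·(3/77) = 12/11.
Numerically: 12/11 ≈ 1.0909.
Is 12/11 < 1? NO.
Since the bound 12/11 is ≥ 1, the union bound is uninformative here; it does NOT by itself certify existence.

28·p = 12/11 ≈ 1.0909; existence NOT certified by the union bound.


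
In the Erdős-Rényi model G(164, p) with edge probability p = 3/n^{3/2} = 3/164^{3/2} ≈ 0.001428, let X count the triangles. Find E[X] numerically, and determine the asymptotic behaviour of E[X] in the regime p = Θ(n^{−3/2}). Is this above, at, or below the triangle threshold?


Number of potential triangles: C(164, 3) = 721764.
Each occurs with probability p³ ≈ (0.001428)³ ≈ 2.914516e-09.
By linearity: E[X] = C(164, 3)·p³ ≈ 721764 · 2.914516e-09 ≈ 0.0021.
Since α = 3/2 > 1, p = c/n^{3/2} = o(1/n) is below the triangle threshold p ~ 1/n. Asymptotically E[X] ~ (c³/6)·n^{3(1−α)} = (3³/6)·n^{-1.5} → 0, so by Markov's inequality G has no triangles w.h.p.

E[X] ≈ 0.0021; in regime p = Θ(1/n^{3/2}) E[X] tends to 0 (below the triangle threshold p ~ 1/n).


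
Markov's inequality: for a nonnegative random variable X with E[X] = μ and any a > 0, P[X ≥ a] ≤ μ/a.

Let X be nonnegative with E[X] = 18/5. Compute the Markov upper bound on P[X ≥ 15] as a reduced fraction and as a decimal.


μ = E[X] = 18/5, a = 15.
Markov: P[X ≥ 15] ≤ μ/a = (18/5)/15 = 6/25.
Numerically: ≈ 0.240.
(Since a = 15 > μ = 3.600, the bound 6/25 is < 1 and informative.)

P[X ≥ 15] ≤ 6/25 ≈ 0.240.


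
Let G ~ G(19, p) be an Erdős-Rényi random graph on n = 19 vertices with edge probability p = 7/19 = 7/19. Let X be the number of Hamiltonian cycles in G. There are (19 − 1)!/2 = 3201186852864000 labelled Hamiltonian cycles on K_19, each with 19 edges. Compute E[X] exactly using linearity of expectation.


K_19 has (19 − 1)!/2 = 3201186852864000 labelled Hamiltonian cycles.
For each such Hamiltonian cycle H, let X_H = 1 if all 19 edges of H are present in G. Then P[X_H = 1] = p^{19} = (7/19)^{19} = 11398895185373143/1978419655660313589123979.
By linearity: E[X] = Σ_H E[X_H] = 3201186852864000 · p^{19} = 3201186852864000 · 11398895185373143/1978419655660313589123979 = 36489993404591253525678231552000/1978419655660313589123979.
Numerically: E[X] ≈ 1.8444e+07.

E[X] = 3201186852864000 · (7/19)^{19} = 36489993404591253525678231552000/1978419655660313589123979 ≈ 1.8444e+07.


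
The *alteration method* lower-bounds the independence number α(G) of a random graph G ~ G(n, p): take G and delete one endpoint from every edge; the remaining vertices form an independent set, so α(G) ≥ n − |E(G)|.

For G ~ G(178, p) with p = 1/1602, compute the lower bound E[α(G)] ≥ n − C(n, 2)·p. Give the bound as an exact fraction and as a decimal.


E[|E(G)|] = C(178, 2)·p = 15753 · (1/1602) = 59/6.
E[α(G)] ≥ n − E[|E(G)|] = 178 − 59/6 = 1009/6.
Numerically: ≈ 168.166667.
(This is only a lower bound; the true E[α(G)] may be larger.)

E[α(G)] ≥ 1009/6 ≈ 168.166667.


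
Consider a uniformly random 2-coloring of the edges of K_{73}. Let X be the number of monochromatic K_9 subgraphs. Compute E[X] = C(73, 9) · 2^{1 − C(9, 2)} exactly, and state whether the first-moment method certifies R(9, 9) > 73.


E[X] = C(73, 9) · 2^{1 − 36} = 97082021465 · 2^{−35} = 97082021465/34359738368.
As a reduced fraction: E[X] = 97082021465/34359738368 ≈ 2.8255.
Is E[X] < 1? NO.
Since E[X] ≥ 1, the first-moment bound is inconclusive at n = 73; it does NOT by itself certify R(9, 9) > 73.

E[X] = 97082021465/34359738368 ≈ 2.8255; E[X] ≥ 1; first-moment method inconclusive here.


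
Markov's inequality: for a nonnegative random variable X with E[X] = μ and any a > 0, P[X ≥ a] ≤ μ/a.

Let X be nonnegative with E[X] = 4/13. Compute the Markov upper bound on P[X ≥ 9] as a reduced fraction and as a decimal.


μ = E[X] = 4/13, a = 9.
Markov: P[X ≥ 9] ≤ μ/a = (4/13)/9 = 4/117.
Numerically: ≈ 0.034188.
(Since a = 9 > μ = 0.307692, the bound 4/117 is < 1 and informative.)

P[X ≥ 9] ≤ 4/117 ≈ 0.034188.


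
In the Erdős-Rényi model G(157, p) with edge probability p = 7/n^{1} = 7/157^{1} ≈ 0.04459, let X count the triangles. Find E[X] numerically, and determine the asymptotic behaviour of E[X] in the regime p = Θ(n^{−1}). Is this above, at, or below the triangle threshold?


Number of potential triangles: C(157, 3) = 632710.
Each occurs with probability p³ ≈ (0.04459)³ ≈ 8.863294e-05.
By linearity: E[X] = C(157, 3)·p³ ≈ 632710 · 8.863294e-05 ≈ 56.0789.
Here α = 1, so p = 7/n is exactly at the triangle threshold p ~ 1/n. Asymptotically E[X] → c³/6 = 7³/6 = 343/6 ≈ 57.1667, a bounded constant. In this regime the triangle count is asymptotically Poisson(c³/6).

E[X] ≈ 56.0789; in regime p = Θ(1/n^{1}) E[X] stays bounded (at the triangle threshold p ~ 1/n).


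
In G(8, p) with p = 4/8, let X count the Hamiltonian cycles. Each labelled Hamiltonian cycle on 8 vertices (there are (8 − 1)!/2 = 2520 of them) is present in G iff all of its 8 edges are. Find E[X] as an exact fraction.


K_8 has (8 − 1)!/2 = 2520 labelled Hamiltonian cycles.
For each such Hamiltonian cycle H, let X_H = 1 if all 8 edges of H are present in G. Then P[X_H = 1] = p^{8} = (1/2)^{8} = 1/256.
By linearity of expectation: E[X] = Σ_H E[X_H] = 2520 · p^{8} = 2520 · 1/256 = 315/32.
Numerically: E[X] ≈ 9.844.

E[X] = 2520 · (1/2)^{8} = 315/32 ≈ 9.844.


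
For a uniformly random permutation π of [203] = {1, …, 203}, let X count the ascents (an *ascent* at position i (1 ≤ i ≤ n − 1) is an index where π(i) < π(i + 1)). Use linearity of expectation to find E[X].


Write X = Σ X_I over i = 1, …, 202, with X_I the indicator of one ascent.
There are 202 indicators.
For each fixed i, the pair (π(i), π(i+1)) is a uniformly random ordered pair of distinct values from {1, …, 203}; by symmetry P[π(i) < π(i+1)] = 1/2.
By linearity: E[X] = 202 · (1/2) = (203 − 1) · (1/2) = 101 ≈ 101.0000.

E[X] = 101 = 101.0000.


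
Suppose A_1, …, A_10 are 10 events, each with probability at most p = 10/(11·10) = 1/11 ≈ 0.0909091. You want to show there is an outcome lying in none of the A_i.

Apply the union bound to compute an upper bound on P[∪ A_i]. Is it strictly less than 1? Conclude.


Union bound: P[∪_{i=1}^{10} A_i] ≤ Σ_i P[A_i] ≤ 10·p = 10·(1/11) = 10/11.
Numerically: 10/11 ≈ 0.9090909.
Is 10/11 < 1? YES.
Since P[∪ A_i] ≤ 10/11 < 1, the complement has P[∩ A_i^c] ≥ 1 − 10/11 = 1/11 > 0, so some outcome avoids every A_i.

10·p = 10/11 ≈ 0.9090909; existence CERTIFIED by the union bound.


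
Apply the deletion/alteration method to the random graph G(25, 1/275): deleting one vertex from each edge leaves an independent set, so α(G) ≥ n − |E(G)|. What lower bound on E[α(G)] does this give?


E[|E(G)|] = C(25, 2)·p = 300 · (1/275) = 12/11.
E[α(G)] ≥ n − E[|E(G)|] = 25 − 12/11 = 263/11.
Numerically: ≈ 23.90909.
(This is only a lower bound; the true E[α(G)] may be larger.)

E[α(G)] ≥ 263/11 ≈ 23.90909.


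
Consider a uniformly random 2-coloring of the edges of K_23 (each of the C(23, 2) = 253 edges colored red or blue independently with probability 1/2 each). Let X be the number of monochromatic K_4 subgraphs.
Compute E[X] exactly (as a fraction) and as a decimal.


Let X = Σ_S X_S over the C(23, 4) = 8855 subsets S of size 4, where X_S = 1 if the K_4 on S is monochromatic.
For a fixed S, the K_4 on S has C(4, 2) = 6 edges. P[all 6 edges red] = (1/2)^6, and likewise for blue, so P[monochromatic] = 2·(1/2)^6 = 2^{1 − 6} = 1/32.
Summing: E[X] = C(23, 4) · 2^{1 − 6} = 8855 · 1/32 = 8855/32.
Numerically: E[X] ≈ 276.7188.

E[X] = C(23,4)·2^(1−C(4,2)) = 8855/32 ≈ 276.7188.


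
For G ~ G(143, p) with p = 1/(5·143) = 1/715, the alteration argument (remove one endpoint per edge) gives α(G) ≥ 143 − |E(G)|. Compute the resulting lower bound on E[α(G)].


E[|E(G)|] = C(143, 2)·p = 10153 · (1/715) = 71/5.
E[α(G)] ≥ n − E[|E(G)|] = 143 − 71/5 = 644/5.
Numerically: ≈ 128.800.
(This is only a lower bound; the true E[α(G)] may be larger.)

E[α(G)] ≥ 644/5 ≈ 128.800.


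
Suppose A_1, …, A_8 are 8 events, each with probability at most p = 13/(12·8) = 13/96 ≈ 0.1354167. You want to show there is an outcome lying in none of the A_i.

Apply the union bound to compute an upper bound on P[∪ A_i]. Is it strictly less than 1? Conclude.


Union bound: P[∪_{i=1}^{8} A_i] ≤ Σ_i P[A_i] ≤ 8·p = 8·(13/96) = 13/12.
Numerically: 13/12 ≈ 1.0833333.
Is 13/12 < 1? NO.
Since the bound 13/12 is ≥ 1, the union bound is uninformative here; it does NOT by itself certify existence.

8·p = 13/12 ≈ 1.0833333; existence NOT certified by the union bound.


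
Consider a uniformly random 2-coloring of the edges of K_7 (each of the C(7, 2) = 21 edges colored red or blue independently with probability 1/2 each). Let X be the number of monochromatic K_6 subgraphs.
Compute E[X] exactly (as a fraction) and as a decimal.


Let X = Σ_S X_S over the C(7, 6) = 7 subsets S of size 6, where X_S = 1 if the K_6 on S is monochromatic.
For a fixed S, the K_6 on S has C(6, 2) = 15 edges. P[all 15 edges red] = (1/2)^15, and likewise for blue, so P[monochromatic] = 2·(1/2)^15 = 2^{1 − 15} = 1/16384.
Summing: E[X] = C(7, 6) · 2^{1 − 15} = 7 · 1/16384 = 7/16384.
Numerically: E[X] ≈ 0.000.

E[X] = C(7,6)·2^(1−C(6,2)) = 7/16384 ≈ 0.000.


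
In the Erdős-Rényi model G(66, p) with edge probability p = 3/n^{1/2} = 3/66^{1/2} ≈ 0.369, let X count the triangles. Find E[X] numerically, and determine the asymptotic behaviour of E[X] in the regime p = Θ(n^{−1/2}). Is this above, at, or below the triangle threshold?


Number of potential triangles: C(66, 3) = 45760.
Each occurs with probability p³ ≈ (0.369)³ ≈ 5.03556e-02.
By linearity: E[X] = C(66, 3)·p³ ≈ 45760 · 5.03556e-02 ≈ 2304.273.
Since α = 1/2 < 1, p = c/n^{1/2} ≫ 1/n is above the triangle threshold p ~ 1/n. Asymptotically E[X] ~ (c³/6)·n^{3(1−α)} = (3³/6)·n^{1.5} → ∞; triangles are abundant w.h.p.

E[X] ≈ 2304.273; in regime p = Θ(1/n^{1/2}) E[X] diverges (above the triangle threshold p ~ 1/n).


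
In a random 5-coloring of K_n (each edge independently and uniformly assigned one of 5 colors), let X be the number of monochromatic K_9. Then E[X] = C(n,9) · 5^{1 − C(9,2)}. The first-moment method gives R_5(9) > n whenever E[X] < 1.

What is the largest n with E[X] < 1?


We need C(n, 9) · 5^{1 − 36} < 1, i.e. C(n, 9) < 5^{36 − 1} = 2910383045673370361328125.
Check values of n near the boundary:
  n = 2168: C(2168, 9) = 2867804175977929537095120; 2867804175977929537095120 < 2910383045673370361328125? YES
  n = 2169: C(2169, 9) = 2879753360044504243499683; 2879753360044504243499683 < 2910383045673370361328125? YES
  n = 2170: C(2170, 9) = 2891746779868845075610510; 2891746779868845075610510 < 2910383045673370361328125? YES
  n = 2171: C(2171, 9) = 2903784578674959601827205; 2903784578674959601827205 < 2910383045673370361328125? YES
  n = 2172: C(2172, 9) = 2915866900084148060642020; 2915866900084148060642020 < 2910383045673370361328125? NO
  n = 2173: C(2173, 9) = 2927993888115921319674265; 2927993888115921319674265 < 2910383045673370361328125? NO
The largest n with C(n, 9) < 2910383045673370361328125 is n = 2171 (where E[X] = 580756915734991920365441/582076609134674072265625 ≈ 0.997733). Hence R_5(9) > 2171, i.e. R_5(9) ≥ 2172.

Largest n = 2171; hence R_5(9) > 2171.


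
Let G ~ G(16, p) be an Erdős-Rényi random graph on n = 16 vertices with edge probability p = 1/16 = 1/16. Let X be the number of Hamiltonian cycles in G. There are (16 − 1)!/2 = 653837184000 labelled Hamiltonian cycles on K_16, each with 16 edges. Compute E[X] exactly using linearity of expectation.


K_16 has (16 − 1)!/2 = 653837184000 labelled Hamiltonian cycles.
For each such Hamiltonian cycle H, let X_H = 1 if all 16 edges of H are present in G. Then P[X_H = 1] = p^{16} = (1/16)^{16} = 1/18446744073709551616.
By linearity: E[X] = Σ_H E[X_H] = 653837184000 · p^{16} = 653837184000 · 1/18446744073709551616 = 638512875/18014398509481984.
Numerically: E[X] ≈ 3.54446e-08.

E[X] = 653837184000 · (1/16)^{16} = 638512875/18014398509481984 ≈ 3.54446e-08.


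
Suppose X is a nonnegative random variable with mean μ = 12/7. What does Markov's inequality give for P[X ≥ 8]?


μ = E[X] = 12/7, a = 8.
Markov: P[X ≥ 8] ≤ μ/a = (12/7)/8 = 3/14.
Numerically: ≈ 0.21429.
(Since a = 8 > μ = 1.71429, the bound 3/14 is < 1 and informative.)

P[X ≥ 8] ≤ 3/14 ≈ 0.21429.


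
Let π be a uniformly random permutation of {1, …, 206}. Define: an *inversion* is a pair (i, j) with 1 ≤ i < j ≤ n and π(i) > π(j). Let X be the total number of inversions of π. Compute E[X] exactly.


Write X = Σ X_I over the C(206, 2) = 21115 pairs i < j, with X_I the indicator of one inversion.
There are 21115 indicators.
For each fixed pair i < j, the values π(i) and π(j) are two distinct elements of {1, …, 206} in uniformly random order; by symmetry P[π(i) > π(j)] = 1/2.
By linearity: E[X] = 21115 · (1/2) = C(206, 2) · (1/2) = 21115/2 = 21115/2 ≈ 10557.500.

E[X] = 21115/2 = 10557.500.


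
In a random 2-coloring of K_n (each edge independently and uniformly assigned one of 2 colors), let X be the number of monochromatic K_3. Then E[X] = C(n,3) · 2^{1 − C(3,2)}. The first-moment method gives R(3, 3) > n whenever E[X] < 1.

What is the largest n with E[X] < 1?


We need C(n, 3) · 2^{1 − 3} < 1, i.e. C(n, 3) < 2^{3 − 1} = 4.
Check values of n near the boundary:
  n = 3: C(3, 3) = 1; 1 < 4? YES
  n = 4: C(4, 3) = 4; 4 < 4? NO
  n = 5: C(5, 3) = 10; 10 < 4? NO
  n = 6: C(6, 3) = 20; 20 < 4? NO
The largest n with C(n, 3) < 4 is n = 3 (where E[X] = 1/4 ≈ 0.250000). Hence R(3, 3) > 3, i.e. R(3, 3) ≥ 4.

Largest n = 3; hence R(3, 3) > 3.


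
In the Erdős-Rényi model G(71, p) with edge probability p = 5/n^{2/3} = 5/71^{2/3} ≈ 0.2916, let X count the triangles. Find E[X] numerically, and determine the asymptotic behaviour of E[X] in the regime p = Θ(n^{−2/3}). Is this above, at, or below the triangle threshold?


Number of potential triangles: C(71, 3) = 57155.
Each occurs with probability p³ ≈ (0.2916)³ ≈ 2.479667e-02.
By linearity: E[X] = C(71, 3)·p³ ≈ 57155 · 2.479667e-02 ≈ 1417.2535.
Since α = 2/3 < 1, p = c/n^{2/3} ≫ 1/n is above the triangle threshold p ~ 1/n. Asymptotically E[X] ~ (c³/6)·n^{3(1−α)} = (5³/6)·n^{1} → ∞; triangles are abundant w.h.p.

E[X] ≈ 1417.2535; in regime p = Θ(1/n^{2/3}) E[X] diverges (above the triangle threshold p ~ 1/n).


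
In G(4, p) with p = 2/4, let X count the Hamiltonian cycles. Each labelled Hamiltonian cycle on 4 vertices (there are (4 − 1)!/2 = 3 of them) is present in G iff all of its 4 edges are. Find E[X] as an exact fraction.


K_4 has (4 − 1)!/2 = 3 labelled Hamiltonian cycles.
For each such Hamiltonian cycle H, let X_H = 1 if all 4 edges of H are present in G. Then P[X_H = 1] = p^{4} = (1/2)^{4} = 1/16.
Summing the indicators: E[X] = Σ_H E[X_H] = 3 · p^{4} = 3 · 1/16 = 3/16.
Numerically: E[X] ≈ 0.188.

E[X] = 3 · (1/2)^{4} = 3/16 ≈ 0.188.


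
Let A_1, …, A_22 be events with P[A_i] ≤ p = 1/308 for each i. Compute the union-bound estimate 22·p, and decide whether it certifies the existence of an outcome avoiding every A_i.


Union bound: P[∪_{i=1}^{22} A_i] ≤ Σ_i P[A_i] ≤ 22·p = 22·(1/308) = 1/14.
Numerically: 1/14 ≈ 0.0714.
Is 1/14 < 1? YES.
Since P[∪ A_i] ≤ 1/14 < 1, the complement has P[∩ A_i^c] ≥ 1 − 1/14 = 13/14 > 0, so some outcome avoids every A_i.

22·p = 1/14 ≈ 0.0714; existence CERTIFIED by the union bound.


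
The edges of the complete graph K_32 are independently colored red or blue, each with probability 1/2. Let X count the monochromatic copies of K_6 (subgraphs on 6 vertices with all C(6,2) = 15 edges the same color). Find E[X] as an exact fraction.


Let X = Σ_S X_S over the C(32, 6) = 906192 subsets S of size 6, where X_S = 1 if the K_6 on S is monochromatic.
For a fixed S, the K_6 on S has C(6, 2) = 15 edges. P[all 15 edges red] = (1/2)^15, and likewise for blue, so P[monochromatic] = 2·(1/2)^15 = 2^{1 − 15} = 1/16384.
Summing: E[X] = C(32, 6) · 2^{1 − 15} = 906192 · 1/16384 = 56637/1024.
Numerically: E[X] ≈ 55.310.

E[X] = C(32,6)·2^(1−C(6,2)) = 56637/1024 ≈ 55.310.


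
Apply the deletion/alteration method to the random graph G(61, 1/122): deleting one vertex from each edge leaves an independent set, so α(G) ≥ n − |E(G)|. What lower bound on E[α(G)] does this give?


E[|E(G)|] = C(61, 2)·p = 1830 · (1/122) = 15.
E[α(G)] ≥ n − E[|E(G)|] = 61 − 15 = 46.
Numerically: ≈ 46.000000.
(This is only a lower bound; the true E[α(G)] may be larger.)

E[α(G)] ≥ 46 ≈ 46.000000.


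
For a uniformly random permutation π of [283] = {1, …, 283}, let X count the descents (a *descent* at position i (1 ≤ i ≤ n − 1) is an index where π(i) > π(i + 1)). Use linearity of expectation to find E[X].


Write X = Σ X_I over i = 1, …, 282, with X_I the indicator of one descent.
There are 282 indicators.
For each fixed i, the pair (π(i), π(i+1)) is a uniformly random ordered pair of distinct values from {1, …, 283}; by symmetry P[π(i) > π(i+1)] = 1/2.
By linearity: E[X] = 282 · (1/2) = (283 − 1) · (1/2) = 141 ≈ 141.00000.

E[X] = 141 = 141.00000.


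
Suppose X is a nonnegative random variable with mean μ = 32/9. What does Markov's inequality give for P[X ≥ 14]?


μ = E[X] = 32/9, a = 14.
Markov: P[X ≥ 14] ≤ μ/a = (32/9)/14 = 16/63.
Numerically: ≈ 0.2540.
(Since a = 14 > μ = 3.5556, the bound 16/63 is < 1 and informative.)

P[X ≥ 14] ≤ 16/63 ≈ 0.2540.


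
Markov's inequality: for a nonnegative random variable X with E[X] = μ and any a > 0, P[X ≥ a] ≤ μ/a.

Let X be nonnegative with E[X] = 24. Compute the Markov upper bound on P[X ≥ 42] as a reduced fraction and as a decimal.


μ = E[X] = 24, a = 42.
Markov: P[X ≥ 42] ≤ μ/a = (24)/42 = 4/7.
Numerically: ≈ 0.571429.
(Since a = 42 > μ = 24.000000, the bound 4/7 is < 1 and informative.)

P[X ≥ 42] ≤ 4/7 ≈ 0.571429.


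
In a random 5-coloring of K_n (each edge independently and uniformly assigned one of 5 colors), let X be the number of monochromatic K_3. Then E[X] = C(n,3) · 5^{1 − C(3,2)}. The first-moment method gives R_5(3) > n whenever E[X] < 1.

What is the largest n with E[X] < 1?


We need C(n, 3) · 5^{1 − 3} < 1, i.e. C(n, 3) < 5^{3 − 1} = 25.
Check values of n near the boundary:
  n = 3: C(3, 3) = 1; 1 < 25? YES
  n = 4: C(4, 3) = 4; 4 < 25? YES
  n = 5: C(5, 3) = 10; 10 < 25? YES
  n = 6: C(6, 3) = 20; 20 < 25? YES
  n = 7: C(7, 3) = 35; 35 < 25? NO
  n = 8: C(8, 3) = 56; 56 < 25? NO
  n = 9: C(9, 3) = 84; 84 < 25? NO
The largest n with C(n, 3) < 25 is n = 6 (where E[X] = 4/5 ≈ 0.8000000). Hence R_5(3) > 6, i.e. R_5(3) ≥ 7.

Largest n = 6; hence R_5(3) > 6.


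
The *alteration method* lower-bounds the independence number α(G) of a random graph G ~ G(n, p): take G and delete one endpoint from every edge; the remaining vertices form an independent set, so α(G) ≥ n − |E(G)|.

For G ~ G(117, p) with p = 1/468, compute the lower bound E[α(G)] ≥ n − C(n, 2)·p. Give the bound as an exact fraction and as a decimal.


E[|E(G)|] = C(117, 2)·p = 6786 · (1/468) = 29/2.
E[α(G)] ≥ n − E[|E(G)|] = 117 − 29/2 = 205/2.
Numerically: ≈ 102.50000.
(This is only a lower bound; the true E[α(G)] may be larger.)

E[α(G)] ≥ 205/2 ≈ 102.50000.


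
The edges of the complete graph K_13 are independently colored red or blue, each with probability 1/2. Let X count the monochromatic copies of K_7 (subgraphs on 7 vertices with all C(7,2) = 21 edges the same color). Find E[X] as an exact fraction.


Let X = Σ_S X_S over the C(13, 7) = 1716 subsets S of size 7, where X_S = 1 if the K_7 on S is monochromatic.
For a fixed S, the K_7 on S has C(7, 2) = 21 edges. P[all 21 edges red] = (1/2)^21, and likewise for blue, so P[monochromatic] = 2·(1/2)^21 = 2^{1 − 21} = 1/1048576.
By linearity: E[X] = C(13, 7) · 2^{1 − 21} = 1716 · 1/1048576 = 429/262144.
Numerically: E[X] ≈ 0.0016.

E[X] = C(13,7)·2^(1−C(7,2)) = 429/262144 ≈ 0.0016.


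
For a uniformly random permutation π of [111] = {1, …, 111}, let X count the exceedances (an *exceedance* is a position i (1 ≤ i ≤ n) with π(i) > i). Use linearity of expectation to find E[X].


Write X = Σ_{i=1}^{111} X_i, where X_i = 1_{π(i) > i}.
For each fixed i, π(i) is uniform over {1, …, 111} (marginal of a uniform permutation), so P[π(i) > i] = (n − i)/n. Summing: Σ_{i=1}^{111} (n − i)/n = (0 + 1 + … + 110)/111 = 111(111 − 1)/(2·111) = (111 − 1)/2.
Hence E[X] = Σ_{i=1}^{111} (111 − i)/111 = 55 ≈ 55.0000.

E[X] = 55 = 55.0000.


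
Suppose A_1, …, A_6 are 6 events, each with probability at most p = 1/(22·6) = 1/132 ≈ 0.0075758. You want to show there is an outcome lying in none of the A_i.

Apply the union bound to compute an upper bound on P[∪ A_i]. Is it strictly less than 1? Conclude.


Union bound: P[∪_{i=1}^{6} A_i] ≤ Σ_i P[A_i] ≤ 6·p = 6·(1/132) = 1/22.
Numerically: 1/22 ≈ 0.0454545.
Is 1/22 < 1? YES.
Since P[∪ A_i] ≤ 1/22 < 1, the complement has P[∩ A_i^c] ≥ 1 − 1/22 = 21/22 > 0, so some outcome avoids every A_i.

6·p = 1/22 ≈ 0.0454545; existence CERTIFIED by the union bound.


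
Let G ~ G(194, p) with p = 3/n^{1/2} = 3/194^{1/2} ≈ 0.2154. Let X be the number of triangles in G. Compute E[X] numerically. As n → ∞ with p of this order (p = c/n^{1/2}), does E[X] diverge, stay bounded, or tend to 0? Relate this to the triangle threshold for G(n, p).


Number of potential triangles: C(194, 3) = 1198144.
Each occurs with probability p³ ≈ (0.2154)³ ≈ 9.992201e-03.
By linearity: E[X] = C(194, 3)·p³ ≈ 1198144 · 9.992201e-03 ≈ 11972.0959.
Since α = 1/2 < 1, p = c/n^{1/2} ≫ 1/n is above the triangle threshold p ~ 1/n. Asymptotically E[X] ~ (c³/6)·n^{3(1−α)} = (3³/6)·n^{1.5} → ∞; triangles are abundant w.h.p.

E[X] ≈ 11972.0959; in regime p = Θ(1/n^{1/2}) E[X] diverges (above the triangle threshold p ~ 1/n).


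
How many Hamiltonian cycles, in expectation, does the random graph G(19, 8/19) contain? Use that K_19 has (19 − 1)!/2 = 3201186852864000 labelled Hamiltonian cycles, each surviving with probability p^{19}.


K_19 has (19 − 1)!/2 = 3201186852864000 labelled Hamiltonian cycles.
For each such Hamiltonian cycle H, let X_H = 1 if all 19 edges of H are present in G. Then P[X_H = 1] = p^{19} = (8/19)^{19} = 144115188075855872/1978419655660313589123979.
By linearity: E[X] = Σ_H E[X_H] = 3201186852864000 · p^{19} = 3201186852864000 · 144115188075855872/1978419655660313589123979 = 461339645366452518590934417408000/1978419655660313589123979.
Numerically: E[X] ≈ 2.33e+08.

E[X] = 3201186852864000 · (8/19)^{19} = 461339645366452518590934417408000/1978419655660313589123979 ≈ 2.33e+08.


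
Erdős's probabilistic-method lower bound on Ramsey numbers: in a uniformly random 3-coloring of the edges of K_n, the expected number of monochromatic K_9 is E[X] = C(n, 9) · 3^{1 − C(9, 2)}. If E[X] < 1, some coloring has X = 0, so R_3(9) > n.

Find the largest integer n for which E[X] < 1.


We need C(n, 9) · 3^{1 − 36} < 1, i.e. C(n, 9) < 3^{36 − 1} = 50031545098999707.
Check values of n near the boundary:
  n = 296: C(296, 9) = 42513789098994080; 42513789098994080 < 50031545098999707? YES
  n = 297: C(297, 9) = 43842345008337645; 43842345008337645 < 50031545098999707? YES
  n = 298: C(298, 9) = 45207677551849890; 45207677551849890 < 50031545098999707? YES
  n = 299: C(299, 9) = 46610674441390059; 46610674441390059 < 50031545098999707? YES
  n = 300: C(300, 9) = 48052241692154700; 48052241692154700 < 50031545098999707? YES
  n = 301: C(301, 9) = 49533303936090975; 49533303936090975 < 50031545098999707? YES
  n = 302: C(302, 9) = 51054804739588650; 51054804739588650 < 50031545098999707? NO
The largest n with C(n, 9) < 50031545098999707 is n = 301 (where E[X] = 16511101312030325/16677181699666569 ≈ 0.9900415). Hence R_3(9) > 301, i.e. R_3(9) ≥ 302.

Largest n = 301; hence R_3(9) > 301.


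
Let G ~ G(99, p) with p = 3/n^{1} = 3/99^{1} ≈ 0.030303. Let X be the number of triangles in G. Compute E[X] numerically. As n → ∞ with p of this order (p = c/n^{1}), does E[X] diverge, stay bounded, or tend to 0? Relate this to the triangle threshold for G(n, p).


Number of potential triangles: C(99, 3) = 156849.
Each occurs with probability p³ ≈ (0.030303)³ ≈ 2.78264741e-05.
By linearity: E[X] = C(99, 3)·p³ ≈ 156849 · 2.78264741e-05 ≈ 4.364555.
Here α = 1, so p = 3/n is exactly at the triangle threshold p ~ 1/n. Asymptotically E[X] → c³/6 = 3³/6 = 9/2 ≈ 4.500000, a bounded constant. In this regime the triangle count is asymptotically Poisson(c³/6).

E[X] ≈ 4.364555; in regime p = Θ(1/n^{1}) E[X] stays bounded (at the triangle threshold p ~ 1/n).


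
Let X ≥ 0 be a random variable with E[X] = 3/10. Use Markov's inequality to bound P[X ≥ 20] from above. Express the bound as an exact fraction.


μ = E[X] = 3/10, a = 20.
Markov: P[X ≥ 20] ≤ μ/a = (3/10)/20 = 3/200.
Numerically: ≈ 0.015.
(Since a = 20 > μ = 0.300, the bound 3/200 is < 1 and informative.)

P[X ≥ 20] ≤ 3/200 ≈ 0.015.


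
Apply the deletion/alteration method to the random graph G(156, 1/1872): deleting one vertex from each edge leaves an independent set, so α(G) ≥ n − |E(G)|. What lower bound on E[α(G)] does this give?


E[|E(G)|] = C(156, 2)·p = 12090 · (1/1872) = 155/24.
E[α(G)] ≥ n − E[|E(G)|] = 156 − 155/24 = 3589/24.
Numerically: ≈ 149.5417.
(This is only a lower bound; the true E[α(G)] may be larger.)

E[α(G)] ≥ 3589/24 ≈ 149.5417.
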